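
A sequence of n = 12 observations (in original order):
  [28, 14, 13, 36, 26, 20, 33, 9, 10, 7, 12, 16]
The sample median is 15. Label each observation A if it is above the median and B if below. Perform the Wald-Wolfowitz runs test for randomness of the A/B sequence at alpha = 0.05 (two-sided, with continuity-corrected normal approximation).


Step 1: Compute median = 15; label A = above, B = below.
Labels in order: ABBAAAABBBBA  (n_A = 6, n_B = 6)
Step 2: Count runs R = 5.
Step 3: Under H0 (random ordering), E[R] = 2*n_A*n_B/(n_A+n_B) + 1 = 2*6*6/12 + 1 = 7.0000.
        Var[R] = 2*n_A*n_B*(2*n_A*n_B - n_A - n_B) / ((n_A+n_B)^2 * (n_A+n_B-1)) = 4320/1584 = 2.7273.
        SD[R] = 1.6514.
Step 4: Continuity-corrected z = (R + 0.5 - E[R]) / SD[R] = (5 + 0.5 - 7.0000) / 1.6514 = -0.9083.
Step 5: Two-sided p-value via normal approximation = 2*(1 - Phi(|z|)) = 0.363722.
Step 6: alpha = 0.05. fail to reject H0.

R = 5, z = -0.9083, p = 0.363722, fail to reject H0.


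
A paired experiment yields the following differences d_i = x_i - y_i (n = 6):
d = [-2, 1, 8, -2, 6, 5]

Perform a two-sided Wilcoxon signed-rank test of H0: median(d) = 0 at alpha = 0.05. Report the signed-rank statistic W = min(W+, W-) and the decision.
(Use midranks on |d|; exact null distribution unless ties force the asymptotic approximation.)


Step 1: Drop any zero differences (none here) and take |d_i|.
|d| = [2, 1, 8, 2, 6, 5]
Step 2: Midrank |d_i| (ties get averaged ranks).
ranks: |2|->2.5, |1|->1, |8|->6, |2|->2.5, |6|->5, |5|->4
Step 3: Attach original signs; sum ranks with positive sign and with negative sign.
W+ = 1 + 6 + 5 + 4 = 16
W- = 2.5 + 2.5 = 5
(Check: W+ + W- = 21 should equal n(n+1)/2 = 21.)
Step 4: Test statistic W = min(W+, W-) = 5.
Step 5: Ties in |d|, so use the tie-corrected normal approximation.
        E[W] = n(n+1)/4 = 6*7/4 = 10.5.
        Tie groups: |d|=2 (t=2); sum(t^3 - t) = 6.
        Var[W] = n(n+1)(2n+1)/24 - sum(t^3-t)/48 = 546/24 - 6/48 = 22.625.
        z = (W - E[W]) / sqrt(Var[W]) = (5 - 10.5) / 4.7566 = -1.1563.
        Two-sided p = 2*Phi(z) = 0.247561.
Step 6: alpha = 0.05. fail to reject H0.

W+ = 16, W- = 5, W = min = 5, p = 0.247561, fail to reject H0.


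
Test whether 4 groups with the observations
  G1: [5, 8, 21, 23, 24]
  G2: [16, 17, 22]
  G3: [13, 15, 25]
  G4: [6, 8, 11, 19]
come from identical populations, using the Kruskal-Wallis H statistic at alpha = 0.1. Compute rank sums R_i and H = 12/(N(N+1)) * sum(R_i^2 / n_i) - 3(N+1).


Step 1: Combine all N = 15 observations and assign midranks.
sorted (value, group, rank): (5,G1,1), (6,G4,2), (8,G1,3.5), (8,G4,3.5), (11,G4,5), (13,G3,6), (15,G3,7), (16,G2,8), (17,G2,9), (19,G4,10), (21,G1,11), (22,G2,12), (23,G1,13), (24,G1,14), (25,G3,15)
Step 2: Sum ranks within each group.
R_1 = 42.5 (n_1 = 5)
R_2 = 29 (n_2 = 3)
R_3 = 28 (n_3 = 3)
R_4 = 20.5 (n_4 = 4)
Step 3: H = 12/(N(N+1)) * sum(R_i^2/n_i) - 3(N+1)
     = 12/(15*16) * (42.5^2/5 + 29^2/3 + 28^2/3 + 20.5^2/4) - 3*16
     = 0.050000 * 1007.98 - 48
     = 2.398958.
Step 4: Ties present; correction factor C = 1 - 6/(15^3 - 15) = 0.998214. Corrected H = 2.398958 / 0.998214 = 2.403250.
Step 5: Under H0, H ~ chi^2(3); p-value = 0.493030.
Step 6: alpha = 0.1. fail to reject H0.

H = 2.4032, df = 3, p = 0.493030, fail to reject H0.


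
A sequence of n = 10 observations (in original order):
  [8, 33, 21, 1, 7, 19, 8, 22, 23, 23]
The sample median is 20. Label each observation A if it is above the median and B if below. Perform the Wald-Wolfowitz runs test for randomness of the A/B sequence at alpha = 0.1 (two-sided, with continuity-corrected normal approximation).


Step 1: Compute median = 20; label A = above, B = below.
Labels in order: BAABBBBAAA  (n_A = 5, n_B = 5)
Step 2: Count runs R = 4.
Step 3: Under H0 (random ordering), E[R] = 2*n_A*n_B/(n_A+n_B) + 1 = 2*5*5/10 + 1 = 6.0000.
        Var[R] = 2*n_A*n_B*(2*n_A*n_B - n_A - n_B) / ((n_A+n_B)^2 * (n_A+n_B-1)) = 2000/900 = 2.2222.
        SD[R] = 1.4907.
Step 4: Continuity-corrected z = (R + 0.5 - E[R]) / SD[R] = (4 + 0.5 - 6.0000) / 1.4907 = -1.0062.
Step 5: Two-sided p-value via normal approximation = 2*(1 - Phi(|z|)) = 0.314305.
Step 6: alpha = 0.1. fail to reject H0.

R = 4, z = -1.0062, p = 0.314305, fail to reject H0.


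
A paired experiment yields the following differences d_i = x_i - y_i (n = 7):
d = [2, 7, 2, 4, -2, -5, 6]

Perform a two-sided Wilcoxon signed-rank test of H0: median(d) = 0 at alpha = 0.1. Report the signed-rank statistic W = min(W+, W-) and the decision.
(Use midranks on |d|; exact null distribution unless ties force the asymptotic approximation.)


Step 1: Drop any zero differences (none here) and take |d_i|.
|d| = [2, 7, 2, 4, 2, 5, 6]
Step 2: Midrank |d_i| (ties get averaged ranks).
ranks: |2|->2, |7|->7, |2|->2, |4|->4, |2|->2, |5|->5, |6|->6
Step 3: Attach original signs; sum ranks with positive sign and with negative sign.
W+ = 2 + 7 + 2 + 4 + 6 = 21
W- = 2 + 5 = 7
(Check: W+ + W- = 28 should equal n(n+1)/2 = 28.)
Step 4: Test statistic W = min(W+, W-) = 7.
Step 5: Ties in |d|, so use the tie-corrected normal approximation.
        E[W] = n(n+1)/4 = 7*8/4 = 14.
        Tie groups: |d|=2 (t=3); sum(t^3 - t) = 24.
        Var[W] = n(n+1)(2n+1)/24 - sum(t^3-t)/48 = 840/24 - 24/48 = 34.5.
        z = (W - E[W]) / sqrt(Var[W]) = (7 - 14) / 5.8737 = -1.1918.
        Two-sided p = 2*Phi(z) = 0.233356.
Step 6: alpha = 0.1. fail to reject H0.

W+ = 21, W- = 7, W = min = 7, p = 0.233356, fail to reject H0.


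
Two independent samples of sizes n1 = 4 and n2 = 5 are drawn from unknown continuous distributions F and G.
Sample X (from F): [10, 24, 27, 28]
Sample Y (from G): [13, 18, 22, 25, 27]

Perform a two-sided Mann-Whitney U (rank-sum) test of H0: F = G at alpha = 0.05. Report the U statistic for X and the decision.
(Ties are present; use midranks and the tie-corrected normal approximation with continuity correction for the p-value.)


Step 1: Combine and sort all 9 observations; assign midranks.
sorted (value, group): (10,X), (13,Y), (18,Y), (22,Y), (24,X), (25,Y), (27,X), (27,Y), (28,X)
ranks: 10->1, 13->2, 18->3, 22->4, 24->5, 25->6, 27->7.5, 27->7.5, 28->9
Step 2: Rank sum for X: R1 = 1 + 5 + 7.5 + 9 = 22.5.
Step 3: U_X = R1 - n1(n1+1)/2 = 22.5 - 4*5/2 = 22.5 - 10 = 12.5.
       U_Y = n1*n2 - U_X = 20 - 12.5 = 7.5.
Step 4: Ties are present, so use the tie-corrected normal approximation (with continuity correction) for the p-value.
Step 5: p-value = 0.622753; compare to alpha = 0.05. fail to reject H0.

U_X = 12.5, p = 0.622753, fail to reject H0 at alpha = 0.05.


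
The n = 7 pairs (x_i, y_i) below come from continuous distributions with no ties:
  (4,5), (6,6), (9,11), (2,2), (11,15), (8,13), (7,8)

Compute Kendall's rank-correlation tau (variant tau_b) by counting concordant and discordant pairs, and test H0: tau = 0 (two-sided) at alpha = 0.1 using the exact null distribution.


Step 1: Enumerate the 21 unordered pairs (i,j) with i<j and classify each by sign(x_j-x_i) * sign(y_j-y_i).
  (1,2):dx=+2,dy=+1->C; (1,3):dx=+5,dy=+6->C; (1,4):dx=-2,dy=-3->C; (1,5):dx=+7,dy=+10->C
  (1,6):dx=+4,dy=+8->C; (1,7):dx=+3,dy=+3->C; (2,3):dx=+3,dy=+5->C; (2,4):dx=-4,dy=-4->C
  (2,5):dx=+5,dy=+9->C; (2,6):dx=+2,dy=+7->C; (2,7):dx=+1,dy=+2->C; (3,4):dx=-7,dy=-9->C
  (3,5):dx=+2,dy=+4->C; (3,6):dx=-1,dy=+2->D; (3,7):dx=-2,dy=-3->C; (4,5):dx=+9,dy=+13->C
  (4,6):dx=+6,dy=+11->C; (4,7):dx=+5,dy=+6->C; (5,6):dx=-3,dy=-2->C; (5,7):dx=-4,dy=-7->C
  (6,7):dx=-1,dy=-5->C
Step 2: C = 20, D = 1, total pairs = 21.
Step 3: tau = (C - D)/(n(n-1)/2) = (20 - 1)/21 = 0.904762.
Step 4: Exact two-sided p-value (enumerate n! = 5040 permutations of y under H0): p = 0.002778.
Step 5: alpha = 0.1. reject H0.

tau_b = 0.9048 (C=20, D=1), p = 0.002778, reject H0.


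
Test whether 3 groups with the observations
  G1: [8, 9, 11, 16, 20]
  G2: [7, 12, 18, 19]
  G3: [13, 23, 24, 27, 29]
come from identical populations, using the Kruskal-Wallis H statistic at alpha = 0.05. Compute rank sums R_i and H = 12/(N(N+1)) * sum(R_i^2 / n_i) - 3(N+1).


Step 1: Combine all N = 14 observations and assign midranks.
sorted (value, group, rank): (7,G2,1), (8,G1,2), (9,G1,3), (11,G1,4), (12,G2,5), (13,G3,6), (16,G1,7), (18,G2,8), (19,G2,9), (20,G1,10), (23,G3,11), (24,G3,12), (27,G3,13), (29,G3,14)
Step 2: Sum ranks within each group.
R_1 = 26 (n_1 = 5)
R_2 = 23 (n_2 = 4)
R_3 = 56 (n_3 = 5)
Step 3: H = 12/(N(N+1)) * sum(R_i^2/n_i) - 3(N+1)
     = 12/(14*15) * (26^2/5 + 23^2/4 + 56^2/5) - 3*15
     = 0.057143 * 894.65 - 45
     = 6.122857.
Step 4: No ties, so H is used without correction.
Step 5: Under H0, H ~ chi^2(2); p-value = 0.046821.
Step 6: alpha = 0.05. reject H0.

H = 6.1229, df = 2, p = 0.046821, reject H0.


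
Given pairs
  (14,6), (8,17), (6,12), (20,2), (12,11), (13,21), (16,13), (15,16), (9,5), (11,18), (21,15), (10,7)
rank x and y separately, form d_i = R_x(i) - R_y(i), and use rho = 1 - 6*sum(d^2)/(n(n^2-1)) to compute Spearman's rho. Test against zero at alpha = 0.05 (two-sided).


Step 1: Rank x and y separately (midranks; no ties here).
rank(x): 14->8, 8->2, 6->1, 20->11, 12->6, 13->7, 16->10, 15->9, 9->3, 11->5, 21->12, 10->4
rank(y): 6->3, 17->10, 12->6, 2->1, 11->5, 21->12, 13->7, 16->9, 5->2, 18->11, 15->8, 7->4
Step 2: d_i = R_x(i) - R_y(i); compute d_i^2.
  (8-3)^2=25, (2-10)^2=64, (1-6)^2=25, (11-1)^2=100, (6-5)^2=1, (7-12)^2=25, (10-7)^2=9, (9-9)^2=0, (3-2)^2=1, (5-11)^2=36, (12-8)^2=16, (4-4)^2=0
sum(d^2) = 302.
Step 3: rho = 1 - 6*302 / (12*(12^2 - 1)) = 1 - 1812/1716 = -0.055944.
Step 4: Under H0, t = rho * sqrt((n-2)/(1-rho^2)) = -0.1772 ~ t(10).
Step 5: Two-sided p-value from the t-distribution with 10 df = 0.862898.
Step 6: alpha = 0.05. fail to reject H0.

rho = -0.0559, p = 0.862898, fail to reject H0 at alpha = 0.05.


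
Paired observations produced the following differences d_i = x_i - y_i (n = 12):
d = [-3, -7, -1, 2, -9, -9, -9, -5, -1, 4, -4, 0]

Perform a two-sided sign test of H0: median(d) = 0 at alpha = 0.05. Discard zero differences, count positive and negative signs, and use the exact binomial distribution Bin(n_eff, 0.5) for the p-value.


Step 1: Discard zero differences. Original n = 12; n_eff = number of nonzero differences = 11.
Nonzero differences (with sign): -3, -7, -1, +2, -9, -9, -9, -5, -1, +4, -4
Step 2: Count signs: positive = 2, negative = 9.
Step 3: Under H0: P(positive) = 0.5, so the number of positives S ~ Bin(11, 0.5).
Step 4: Two-sided exact p-value = sum of Bin(11,0.5) probabilities at or below the observed probability = 0.065430.
Step 5: alpha = 0.05. fail to reject H0.

n_eff = 11, pos = 2, neg = 9, p = 0.065430, fail to reject H0.


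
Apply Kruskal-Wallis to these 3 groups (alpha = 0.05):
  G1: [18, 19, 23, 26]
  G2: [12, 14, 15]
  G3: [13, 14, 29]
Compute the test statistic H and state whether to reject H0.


Step 1: Combine all N = 10 observations and assign midranks.
sorted (value, group, rank): (12,G2,1), (13,G3,2), (14,G2,3.5), (14,G3,3.5), (15,G2,5), (18,G1,6), (19,G1,7), (23,G1,8), (26,G1,9), (29,G3,10)
Step 2: Sum ranks within each group.
R_1 = 30 (n_1 = 4)
R_2 = 9.5 (n_2 = 3)
R_3 = 15.5 (n_3 = 3)
Step 3: H = 12/(N(N+1)) * sum(R_i^2/n_i) - 3(N+1)
     = 12/(10*11) * (30^2/4 + 9.5^2/3 + 15.5^2/3) - 3*11
     = 0.109091 * 335.167 - 33
     = 3.563636.
Step 4: Ties present; correction factor C = 1 - 6/(10^3 - 10) = 0.993939. Corrected H = 3.563636 / 0.993939 = 3.585366.
Step 5: Under H0, H ~ chi^2(2); p-value = 0.166513.
Step 6: alpha = 0.05. fail to reject H0.

H = 3.5854, df = 2, p = 0.166513, fail to reject H0.


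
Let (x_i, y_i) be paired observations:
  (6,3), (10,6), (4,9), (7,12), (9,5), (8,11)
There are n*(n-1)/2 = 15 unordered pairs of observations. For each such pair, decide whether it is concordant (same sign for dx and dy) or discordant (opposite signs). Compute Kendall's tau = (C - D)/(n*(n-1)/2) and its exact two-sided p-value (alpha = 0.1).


Step 1: Enumerate the 15 unordered pairs (i,j) with i<j and classify each by sign(x_j-x_i) * sign(y_j-y_i).
  (1,2):dx=+4,dy=+3->C; (1,3):dx=-2,dy=+6->D; (1,4):dx=+1,dy=+9->C; (1,5):dx=+3,dy=+2->C
  (1,6):dx=+2,dy=+8->C; (2,3):dx=-6,dy=+3->D; (2,4):dx=-3,dy=+6->D; (2,5):dx=-1,dy=-1->C
  (2,6):dx=-2,dy=+5->D; (3,4):dx=+3,dy=+3->C; (3,5):dx=+5,dy=-4->D; (3,6):dx=+4,dy=+2->C
  (4,5):dx=+2,dy=-7->D; (4,6):dx=+1,dy=-1->D; (5,6):dx=-1,dy=+6->D
Step 2: C = 7, D = 8, total pairs = 15.
Step 3: tau = (C - D)/(n(n-1)/2) = (7 - 8)/15 = -0.066667.
Step 4: Exact two-sided p-value (enumerate n! = 720 permutations of y under H0): p = 1.000000.
Step 5: alpha = 0.1. fail to reject H0.

tau_b = -0.0667 (C=7, D=8), p = 1.000000, fail to reject H0.


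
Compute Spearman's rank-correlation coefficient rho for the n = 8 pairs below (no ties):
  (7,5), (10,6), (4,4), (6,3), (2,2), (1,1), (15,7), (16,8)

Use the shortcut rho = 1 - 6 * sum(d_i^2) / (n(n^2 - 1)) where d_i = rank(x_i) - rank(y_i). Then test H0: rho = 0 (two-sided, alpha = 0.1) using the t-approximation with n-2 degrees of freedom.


Step 1: Rank x and y separately (midranks; no ties here).
rank(x): 7->5, 10->6, 4->3, 6->4, 2->2, 1->1, 15->7, 16->8
rank(y): 5->5, 6->6, 4->4, 3->3, 2->2, 1->1, 7->7, 8->8
Step 2: d_i = R_x(i) - R_y(i); compute d_i^2.
  (5-5)^2=0, (6-6)^2=0, (3-4)^2=1, (4-3)^2=1, (2-2)^2=0, (1-1)^2=0, (7-7)^2=0, (8-8)^2=0
sum(d^2) = 2.
Step 3: rho = 1 - 6*2 / (8*(8^2 - 1)) = 1 - 12/504 = 0.976190.
Step 4: Under H0, t = rho * sqrt((n-2)/(1-rho^2)) = 11.0235 ~ t(6).
Step 5: Two-sided p-value from the t-distribution with 6 df = 0.000033.
Step 6: alpha = 0.1. reject H0.

rho = 0.9762, p = 0.000033, reject H0 at alpha = 0.1.


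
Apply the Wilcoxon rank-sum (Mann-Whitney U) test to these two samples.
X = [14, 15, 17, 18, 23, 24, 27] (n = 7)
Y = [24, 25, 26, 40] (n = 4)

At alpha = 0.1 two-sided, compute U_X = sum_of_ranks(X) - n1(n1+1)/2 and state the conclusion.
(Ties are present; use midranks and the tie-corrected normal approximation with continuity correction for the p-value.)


Step 1: Combine and sort all 11 observations; assign midranks.
sorted (value, group): (14,X), (15,X), (17,X), (18,X), (23,X), (24,X), (24,Y), (25,Y), (26,Y), (27,X), (40,Y)
ranks: 14->1, 15->2, 17->3, 18->4, 23->5, 24->6.5, 24->6.5, 25->8, 26->9, 27->10, 40->11
Step 2: Rank sum for X: R1 = 1 + 2 + 3 + 4 + 5 + 6.5 + 10 = 31.5.
Step 3: U_X = R1 - n1(n1+1)/2 = 31.5 - 7*8/2 = 31.5 - 28 = 3.5.
       U_Y = n1*n2 - U_X = 28 - 3.5 = 24.5.
Step 4: Ties are present, so use the tie-corrected normal approximation (with continuity correction) for the p-value.
Step 5: p-value = 0.058207; compare to alpha = 0.1. reject H0.

U_X = 3.5, p = 0.058207, reject H0 at alpha = 0.1.


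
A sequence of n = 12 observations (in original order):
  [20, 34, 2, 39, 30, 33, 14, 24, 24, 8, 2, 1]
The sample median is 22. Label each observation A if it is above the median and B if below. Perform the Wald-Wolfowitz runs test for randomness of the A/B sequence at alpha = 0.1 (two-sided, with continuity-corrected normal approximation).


Step 1: Compute median = 22; label A = above, B = below.
Labels in order: BABAAABAABBB  (n_A = 6, n_B = 6)
Step 2: Count runs R = 7.
Step 3: Under H0 (random ordering), E[R] = 2*n_A*n_B/(n_A+n_B) + 1 = 2*6*6/12 + 1 = 7.0000.
        Var[R] = 2*n_A*n_B*(2*n_A*n_B - n_A - n_B) / ((n_A+n_B)^2 * (n_A+n_B-1)) = 4320/1584 = 2.7273.
        SD[R] = 1.6514.
Step 4: R = E[R], so z = 0 with no continuity correction.
Step 5: Two-sided p-value via normal approximation = 2*(1 - Phi(|z|)) = 1.000000.
Step 6: alpha = 0.1. fail to reject H0.

R = 7, z = 0.0000, p = 1.000000, fail to reject H0.


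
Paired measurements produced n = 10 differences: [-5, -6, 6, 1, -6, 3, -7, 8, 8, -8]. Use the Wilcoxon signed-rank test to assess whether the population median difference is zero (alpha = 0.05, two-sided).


Step 1: Drop any zero differences (none here) and take |d_i|.
|d| = [5, 6, 6, 1, 6, 3, 7, 8, 8, 8]
Step 2: Midrank |d_i| (ties get averaged ranks).
ranks: |5|->3, |6|->5, |6|->5, |1|->1, |6|->5, |3|->2, |7|->7, |8|->9, |8|->9, |8|->9
Step 3: Attach original signs; sum ranks with positive sign and with negative sign.
W+ = 5 + 1 + 2 + 9 + 9 = 26
W- = 3 + 5 + 5 + 7 + 9 = 29
(Check: W+ + W- = 55 should equal n(n+1)/2 = 55.)
Step 4: Test statistic W = min(W+, W-) = 26.
Step 5: Ties in |d|, so use the tie-corrected normal approximation.
        E[W] = n(n+1)/4 = 10*11/4 = 27.5.
        Tie groups: |d|=6 (t=3), |d|=8 (t=3); sum(t^3 - t) = 48.
        Var[W] = n(n+1)(2n+1)/24 - sum(t^3-t)/48 = 2310/24 - 48/48 = 95.25.
        z = (W - E[W]) / sqrt(Var[W]) = (26 - 27.5) / 9.7596 = -0.1537.
        Two-sided p = 2*Phi(z) = 0.877850.
Step 6: alpha = 0.05. fail to reject H0.

W+ = 26, W- = 29, W = min = 26, p = 0.877850, fail to reject H0.


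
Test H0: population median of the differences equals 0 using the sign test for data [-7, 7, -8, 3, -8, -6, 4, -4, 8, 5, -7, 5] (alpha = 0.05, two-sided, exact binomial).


Step 1: Discard zero differences. Original n = 12; n_eff = number of nonzero differences = 12.
Nonzero differences (with sign): -7, +7, -8, +3, -8, -6, +4, -4, +8, +5, -7, +5
Step 2: Count signs: positive = 6, negative = 6.
Step 3: Under H0: P(positive) = 0.5, so the number of positives S ~ Bin(12, 0.5).
Step 4: Two-sided exact p-value = sum of Bin(12,0.5) probabilities at or below the observed probability = 1.000000.
Step 5: alpha = 0.05. fail to reject H0.

n_eff = 12, pos = 6, neg = 6, p = 1.000000, fail to reject H0.


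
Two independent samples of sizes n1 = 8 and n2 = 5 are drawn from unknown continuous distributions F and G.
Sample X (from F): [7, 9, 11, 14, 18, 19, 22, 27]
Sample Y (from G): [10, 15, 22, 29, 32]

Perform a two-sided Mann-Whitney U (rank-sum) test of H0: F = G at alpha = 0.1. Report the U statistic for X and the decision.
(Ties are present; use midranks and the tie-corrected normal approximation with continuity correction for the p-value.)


Step 1: Combine and sort all 13 observations; assign midranks.
sorted (value, group): (7,X), (9,X), (10,Y), (11,X), (14,X), (15,Y), (18,X), (19,X), (22,X), (22,Y), (27,X), (29,Y), (32,Y)
ranks: 7->1, 9->2, 10->3, 11->4, 14->5, 15->6, 18->7, 19->8, 22->9.5, 22->9.5, 27->11, 29->12, 32->13
Step 2: Rank sum for X: R1 = 1 + 2 + 4 + 5 + 7 + 8 + 9.5 + 11 = 47.5.
Step 3: U_X = R1 - n1(n1+1)/2 = 47.5 - 8*9/2 = 47.5 - 36 = 11.5.
       U_Y = n1*n2 - U_X = 40 - 11.5 = 28.5.
Step 4: Ties are present, so use the tie-corrected normal approximation (with continuity correction) for the p-value.
Step 5: p-value = 0.240919; compare to alpha = 0.1. fail to reject H0.

U_X = 11.5, p = 0.240919, fail to reject H0 at alpha = 0.1.


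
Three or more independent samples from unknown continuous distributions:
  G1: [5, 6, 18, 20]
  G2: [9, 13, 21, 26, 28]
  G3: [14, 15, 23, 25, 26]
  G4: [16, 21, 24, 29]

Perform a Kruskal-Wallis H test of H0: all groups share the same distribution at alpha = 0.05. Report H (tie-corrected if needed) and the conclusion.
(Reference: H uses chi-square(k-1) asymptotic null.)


Step 1: Combine all N = 18 observations and assign midranks.
sorted (value, group, rank): (5,G1,1), (6,G1,2), (9,G2,3), (13,G2,4), (14,G3,5), (15,G3,6), (16,G4,7), (18,G1,8), (20,G1,9), (21,G2,10.5), (21,G4,10.5), (23,G3,12), (24,G4,13), (25,G3,14), (26,G2,15.5), (26,G3,15.5), (28,G2,17), (29,G4,18)
Step 2: Sum ranks within each group.
R_1 = 20 (n_1 = 4)
R_2 = 50 (n_2 = 5)
R_3 = 52.5 (n_3 = 5)
R_4 = 48.5 (n_4 = 4)
Step 3: H = 12/(N(N+1)) * sum(R_i^2/n_i) - 3(N+1)
     = 12/(18*19) * (20^2/4 + 50^2/5 + 52.5^2/5 + 48.5^2/4) - 3*19
     = 0.035088 * 1739.31 - 57
     = 4.028509.
Step 4: Ties present; correction factor C = 1 - 12/(18^3 - 18) = 0.997936. Corrected H = 4.028509 / 0.997936 = 4.036841.
Step 5: Under H0, H ~ chi^2(3); p-value = 0.257513.
Step 6: alpha = 0.05. fail to reject H0.

H = 4.0368, df = 3, p = 0.257513, fail to reject H0.


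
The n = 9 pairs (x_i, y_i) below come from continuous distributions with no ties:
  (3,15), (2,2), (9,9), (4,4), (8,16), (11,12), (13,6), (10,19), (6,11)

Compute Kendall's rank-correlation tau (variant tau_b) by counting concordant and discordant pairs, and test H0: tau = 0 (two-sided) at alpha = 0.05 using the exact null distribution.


Step 1: Enumerate the 36 unordered pairs (i,j) with i<j and classify each by sign(x_j-x_i) * sign(y_j-y_i).
  (1,2):dx=-1,dy=-13->C; (1,3):dx=+6,dy=-6->D; (1,4):dx=+1,dy=-11->D; (1,5):dx=+5,dy=+1->C
  (1,6):dx=+8,dy=-3->D; (1,7):dx=+10,dy=-9->D; (1,8):dx=+7,dy=+4->C; (1,9):dx=+3,dy=-4->D
  (2,3):dx=+7,dy=+7->C; (2,4):dx=+2,dy=+2->C; (2,5):dx=+6,dy=+14->C; (2,6):dx=+9,dy=+10->C
  (2,7):dx=+11,dy=+4->C; (2,8):dx=+8,dy=+17->C; (2,9):dx=+4,dy=+9->C; (3,4):dx=-5,dy=-5->C
  (3,5):dx=-1,dy=+7->D; (3,6):dx=+2,dy=+3->C; (3,7):dx=+4,dy=-3->D; (3,8):dx=+1,dy=+10->C
  (3,9):dx=-3,dy=+2->D; (4,5):dx=+4,dy=+12->C; (4,6):dx=+7,dy=+8->C; (4,7):dx=+9,dy=+2->C
  (4,8):dx=+6,dy=+15->C; (4,9):dx=+2,dy=+7->C; (5,6):dx=+3,dy=-4->D; (5,7):dx=+5,dy=-10->D
  (5,8):dx=+2,dy=+3->C; (5,9):dx=-2,dy=-5->C; (6,7):dx=+2,dy=-6->D; (6,8):dx=-1,dy=+7->D
  (6,9):dx=-5,dy=-1->C; (7,8):dx=-3,dy=+13->D; (7,9):dx=-7,dy=+5->D; (8,9):dx=-4,dy=-8->C
Step 2: C = 22, D = 14, total pairs = 36.
Step 3: tau = (C - D)/(n(n-1)/2) = (22 - 14)/36 = 0.222222.
Step 4: Exact two-sided p-value (enumerate n! = 362880 permutations of y under H0): p = 0.476709.
Step 5: alpha = 0.05. fail to reject H0.

tau_b = 0.2222 (C=22, D=14), p = 0.476709, fail to reject H0.


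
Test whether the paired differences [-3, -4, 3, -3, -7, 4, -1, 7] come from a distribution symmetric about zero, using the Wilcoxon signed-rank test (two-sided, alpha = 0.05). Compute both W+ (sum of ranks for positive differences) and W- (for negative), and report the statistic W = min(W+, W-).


Step 1: Drop any zero differences (none here) and take |d_i|.
|d| = [3, 4, 3, 3, 7, 4, 1, 7]
Step 2: Midrank |d_i| (ties get averaged ranks).
ranks: |3|->3, |4|->5.5, |3|->3, |3|->3, |7|->7.5, |4|->5.5, |1|->1, |7|->7.5
Step 3: Attach original signs; sum ranks with positive sign and with negative sign.
W+ = 3 + 5.5 + 7.5 = 16
W- = 3 + 5.5 + 3 + 7.5 + 1 = 20
(Check: W+ + W- = 36 should equal n(n+1)/2 = 36.)
Step 4: Test statistic W = min(W+, W-) = 16.
Step 5: Ties in |d|, so use the tie-corrected normal approximation.
        E[W] = n(n+1)/4 = 8*9/4 = 18.
        Tie groups: |d|=3 (t=3), |d|=4 (t=2), |d|=7 (t=2); sum(t^3 - t) = 36.
        Var[W] = n(n+1)(2n+1)/24 - sum(t^3-t)/48 = 1224/24 - 36/48 = 50.25.
        z = (W - E[W]) / sqrt(Var[W]) = (16 - 18) / 7.0887 = -0.2821.
        Two-sided p = 2*Phi(z) = 0.777838.
Step 6: alpha = 0.05. fail to reject H0.

W+ = 16, W- = 20, W = min = 16, p = 0.777838, fail to reject H0.


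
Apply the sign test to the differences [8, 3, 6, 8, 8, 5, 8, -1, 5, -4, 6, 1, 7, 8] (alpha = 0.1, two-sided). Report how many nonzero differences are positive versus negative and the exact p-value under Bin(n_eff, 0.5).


Step 1: Discard zero differences. Original n = 14; n_eff = number of nonzero differences = 14.
Nonzero differences (with sign): +8, +3, +6, +8, +8, +5, +8, -1, +5, -4, +6, +1, +7, +8
Step 2: Count signs: positive = 12, negative = 2.
Step 3: Under H0: P(positive) = 0.5, so the number of positives S ~ Bin(14, 0.5).
Step 4: Two-sided exact p-value = sum of Bin(14,0.5) probabilities at or below the observed probability = 0.012939.
Step 5: alpha = 0.1. reject H0.

n_eff = 14, pos = 12, neg = 2, p = 0.012939, reject H0.


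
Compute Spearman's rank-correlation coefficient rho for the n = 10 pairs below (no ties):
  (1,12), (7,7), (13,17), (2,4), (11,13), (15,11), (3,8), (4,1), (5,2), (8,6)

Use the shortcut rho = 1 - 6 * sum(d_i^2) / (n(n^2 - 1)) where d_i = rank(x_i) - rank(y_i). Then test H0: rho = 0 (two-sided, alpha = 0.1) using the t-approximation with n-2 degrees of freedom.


Step 1: Rank x and y separately (midranks; no ties here).
rank(x): 1->1, 7->6, 13->9, 2->2, 11->8, 15->10, 3->3, 4->4, 5->5, 8->7
rank(y): 12->8, 7->5, 17->10, 4->3, 13->9, 11->7, 8->6, 1->1, 2->2, 6->4
Step 2: d_i = R_x(i) - R_y(i); compute d_i^2.
  (1-8)^2=49, (6-5)^2=1, (9-10)^2=1, (2-3)^2=1, (8-9)^2=1, (10-7)^2=9, (3-6)^2=9, (4-1)^2=9, (5-2)^2=9, (7-4)^2=9
sum(d^2) = 98.
Step 3: rho = 1 - 6*98 / (10*(10^2 - 1)) = 1 - 588/990 = 0.406061.
Step 4: Under H0, t = rho * sqrt((n-2)/(1-rho^2)) = 1.2568 ~ t(8).
Step 5: Two-sided p-value from the t-distribution with 8 df = 0.244282.
Step 6: alpha = 0.1. fail to reject H0.

rho = 0.4061, p = 0.244282, fail to reject H0 at alpha = 0.1.


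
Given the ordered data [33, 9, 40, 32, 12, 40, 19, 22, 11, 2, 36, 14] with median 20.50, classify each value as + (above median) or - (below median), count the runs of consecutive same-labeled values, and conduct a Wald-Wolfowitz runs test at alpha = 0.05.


Step 1: Compute median = 20.50; label A = above, B = below.
Labels in order: ABAABABABBAB  (n_A = 6, n_B = 6)
Step 2: Count runs R = 10.
Step 3: Under H0 (random ordering), E[R] = 2*n_A*n_B/(n_A+n_B) + 1 = 2*6*6/12 + 1 = 7.0000.
        Var[R] = 2*n_A*n_B*(2*n_A*n_B - n_A - n_B) / ((n_A+n_B)^2 * (n_A+n_B-1)) = 4320/1584 = 2.7273.
        SD[R] = 1.6514.
Step 4: Continuity-corrected z = (R - 0.5 - E[R]) / SD[R] = (10 - 0.5 - 7.0000) / 1.6514 = 1.5138.
Step 5: Two-sided p-value via normal approximation = 2*(1 - Phi(|z|)) = 0.130070.
Step 6: alpha = 0.05. fail to reject H0.

R = 10, z = 1.5138, p = 0.130070, fail to reject H0.


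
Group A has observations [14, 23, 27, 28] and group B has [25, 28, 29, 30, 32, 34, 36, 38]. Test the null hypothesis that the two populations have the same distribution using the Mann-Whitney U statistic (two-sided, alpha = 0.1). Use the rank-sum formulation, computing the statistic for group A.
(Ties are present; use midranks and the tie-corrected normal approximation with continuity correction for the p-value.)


Step 1: Combine and sort all 12 observations; assign midranks.
sorted (value, group): (14,X), (23,X), (25,Y), (27,X), (28,X), (28,Y), (29,Y), (30,Y), (32,Y), (34,Y), (36,Y), (38,Y)
ranks: 14->1, 23->2, 25->3, 27->4, 28->5.5, 28->5.5, 29->7, 30->8, 32->9, 34->10, 36->11, 38->12
Step 2: Rank sum for X: R1 = 1 + 2 + 4 + 5.5 = 12.5.
Step 3: U_X = R1 - n1(n1+1)/2 = 12.5 - 4*5/2 = 12.5 - 10 = 2.5.
       U_Y = n1*n2 - U_X = 32 - 2.5 = 29.5.
Step 4: Ties are present, so use the tie-corrected normal approximation (with continuity correction) for the p-value.
Step 5: p-value = 0.026980; compare to alpha = 0.1. reject H0.

U_X = 2.5, p = 0.026980, reject H0 at alpha = 0.1.


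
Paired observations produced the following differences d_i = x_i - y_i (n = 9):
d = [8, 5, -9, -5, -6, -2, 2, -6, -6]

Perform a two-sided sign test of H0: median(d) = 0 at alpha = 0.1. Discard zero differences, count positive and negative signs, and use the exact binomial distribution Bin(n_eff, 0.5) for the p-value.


Step 1: Discard zero differences. Original n = 9; n_eff = number of nonzero differences = 9.
Nonzero differences (with sign): +8, +5, -9, -5, -6, -2, +2, -6, -6
Step 2: Count signs: positive = 3, negative = 6.
Step 3: Under H0: P(positive) = 0.5, so the number of positives S ~ Bin(9, 0.5).
Step 4: Two-sided exact p-value = sum of Bin(9,0.5) probabilities at or below the observed probability = 0.507812.
Step 5: alpha = 0.1. fail to reject H0.

n_eff = 9, pos = 3, neg = 6, p = 0.507812, fail to reject H0.


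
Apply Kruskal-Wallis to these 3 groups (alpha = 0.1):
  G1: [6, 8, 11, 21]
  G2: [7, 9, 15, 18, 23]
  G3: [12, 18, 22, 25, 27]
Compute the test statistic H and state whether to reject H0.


Step 1: Combine all N = 14 observations and assign midranks.
sorted (value, group, rank): (6,G1,1), (7,G2,2), (8,G1,3), (9,G2,4), (11,G1,5), (12,G3,6), (15,G2,7), (18,G2,8.5), (18,G3,8.5), (21,G1,10), (22,G3,11), (23,G2,12), (25,G3,13), (27,G3,14)
Step 2: Sum ranks within each group.
R_1 = 19 (n_1 = 4)
R_2 = 33.5 (n_2 = 5)
R_3 = 52.5 (n_3 = 5)
Step 3: H = 12/(N(N+1)) * sum(R_i^2/n_i) - 3(N+1)
     = 12/(14*15) * (19^2/4 + 33.5^2/5 + 52.5^2/5) - 3*15
     = 0.057143 * 865.95 - 45
     = 4.482857.
Step 4: Ties present; correction factor C = 1 - 6/(14^3 - 14) = 0.997802. Corrected H = 4.482857 / 0.997802 = 4.492731.
Step 5: Under H0, H ~ chi^2(2); p-value = 0.105783.
Step 6: alpha = 0.1. fail to reject H0.

H = 4.4927, df = 2, p = 0.105783, fail to reject H0.


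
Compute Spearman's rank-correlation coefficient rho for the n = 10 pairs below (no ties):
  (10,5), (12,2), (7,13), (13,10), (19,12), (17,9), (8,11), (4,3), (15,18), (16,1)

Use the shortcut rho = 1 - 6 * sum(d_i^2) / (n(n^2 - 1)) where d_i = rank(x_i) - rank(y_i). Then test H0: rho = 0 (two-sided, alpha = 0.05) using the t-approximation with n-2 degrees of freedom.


Step 1: Rank x and y separately (midranks; no ties here).
rank(x): 10->4, 12->5, 7->2, 13->6, 19->10, 17->9, 8->3, 4->1, 15->7, 16->8
rank(y): 5->4, 2->2, 13->9, 10->6, 12->8, 9->5, 11->7, 3->3, 18->10, 1->1
Step 2: d_i = R_x(i) - R_y(i); compute d_i^2.
  (4-4)^2=0, (5-2)^2=9, (2-9)^2=49, (6-6)^2=0, (10-8)^2=4, (9-5)^2=16, (3-7)^2=16, (1-3)^2=4, (7-10)^2=9, (8-1)^2=49
sum(d^2) = 156.
Step 3: rho = 1 - 6*156 / (10*(10^2 - 1)) = 1 - 936/990 = 0.054545.
Step 4: Under H0, t = rho * sqrt((n-2)/(1-rho^2)) = 0.1545 ~ t(8).
Step 5: Two-sided p-value from the t-distribution with 8 df = 0.881036.
Step 6: alpha = 0.05. fail to reject H0.

rho = 0.0545, p = 0.881036, fail to reject H0 at alpha = 0.05.


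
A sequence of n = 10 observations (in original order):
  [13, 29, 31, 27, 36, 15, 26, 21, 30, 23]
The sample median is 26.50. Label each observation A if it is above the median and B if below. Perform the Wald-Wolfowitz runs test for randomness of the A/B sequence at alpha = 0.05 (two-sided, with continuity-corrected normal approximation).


Step 1: Compute median = 26.50; label A = above, B = below.
Labels in order: BAAAABBBAB  (n_A = 5, n_B = 5)
Step 2: Count runs R = 5.
Step 3: Under H0 (random ordering), E[R] = 2*n_A*n_B/(n_A+n_B) + 1 = 2*5*5/10 + 1 = 6.0000.
        Var[R] = 2*n_A*n_B*(2*n_A*n_B - n_A - n_B) / ((n_A+n_B)^2 * (n_A+n_B-1)) = 2000/900 = 2.2222.
        SD[R] = 1.4907.
Step 4: Continuity-corrected z = (R + 0.5 - E[R]) / SD[R] = (5 + 0.5 - 6.0000) / 1.4907 = -0.3354.
Step 5: Two-sided p-value via normal approximation = 2*(1 - Phi(|z|)) = 0.737316.
Step 6: alpha = 0.05. fail to reject H0.

R = 5, z = -0.3354, p = 0.737316, fail to reject H0.


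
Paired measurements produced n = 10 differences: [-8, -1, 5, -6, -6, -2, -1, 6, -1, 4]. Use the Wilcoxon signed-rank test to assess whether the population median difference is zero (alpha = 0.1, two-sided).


Step 1: Drop any zero differences (none here) and take |d_i|.
|d| = [8, 1, 5, 6, 6, 2, 1, 6, 1, 4]
Step 2: Midrank |d_i| (ties get averaged ranks).
ranks: |8|->10, |1|->2, |5|->6, |6|->8, |6|->8, |2|->4, |1|->2, |6|->8, |1|->2, |4|->5
Step 3: Attach original signs; sum ranks with positive sign and with negative sign.
W+ = 6 + 8 + 5 = 19
W- = 10 + 2 + 8 + 8 + 4 + 2 + 2 = 36
(Check: W+ + W- = 55 should equal n(n+1)/2 = 55.)
Step 4: Test statistic W = min(W+, W-) = 19.
Step 5: Ties in |d|, so use the tie-corrected normal approximation.
        E[W] = n(n+1)/4 = 10*11/4 = 27.5.
        Tie groups: |d|=1 (t=3), |d|=6 (t=3); sum(t^3 - t) = 48.
        Var[W] = n(n+1)(2n+1)/24 - sum(t^3-t)/48 = 2310/24 - 48/48 = 95.25.
        z = (W - E[W]) / sqrt(Var[W]) = (19 - 27.5) / 9.7596 = -0.8709.
        Two-sided p = 2*Phi(z) = 0.383789.
Step 6: alpha = 0.1. fail to reject H0.

W+ = 19, W- = 36, W = min = 19, p = 0.383789, fail to reject H0.


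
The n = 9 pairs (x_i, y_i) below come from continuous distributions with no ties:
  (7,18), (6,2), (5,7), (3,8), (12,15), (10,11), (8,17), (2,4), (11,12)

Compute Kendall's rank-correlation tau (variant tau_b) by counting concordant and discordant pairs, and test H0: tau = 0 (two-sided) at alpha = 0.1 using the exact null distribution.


Step 1: Enumerate the 36 unordered pairs (i,j) with i<j and classify each by sign(x_j-x_i) * sign(y_j-y_i).
  (1,2):dx=-1,dy=-16->C; (1,3):dx=-2,dy=-11->C; (1,4):dx=-4,dy=-10->C; (1,5):dx=+5,dy=-3->D
  (1,6):dx=+3,dy=-7->D; (1,7):dx=+1,dy=-1->D; (1,8):dx=-5,dy=-14->C; (1,9):dx=+4,dy=-6->D
  (2,3):dx=-1,dy=+5->D; (2,4):dx=-3,dy=+6->D; (2,5):dx=+6,dy=+13->C; (2,6):dx=+4,dy=+9->C
  (2,7):dx=+2,dy=+15->C; (2,8):dx=-4,dy=+2->D; (2,9):dx=+5,dy=+10->C; (3,4):dx=-2,dy=+1->D
  (3,5):dx=+7,dy=+8->C; (3,6):dx=+5,dy=+4->C; (3,7):dx=+3,dy=+10->C; (3,8):dx=-3,dy=-3->C
  (3,9):dx=+6,dy=+5->C; (4,5):dx=+9,dy=+7->C; (4,6):dx=+7,dy=+3->C; (4,7):dx=+5,dy=+9->C
  (4,8):dx=-1,dy=-4->C; (4,9):dx=+8,dy=+4->C; (5,6):dx=-2,dy=-4->C; (5,7):dx=-4,dy=+2->D
  (5,8):dx=-10,dy=-11->C; (5,9):dx=-1,dy=-3->C; (6,7):dx=-2,dy=+6->D; (6,8):dx=-8,dy=-7->C
  (6,9):dx=+1,dy=+1->C; (7,8):dx=-6,dy=-13->C; (7,9):dx=+3,dy=-5->D; (8,9):dx=+9,dy=+8->C
Step 2: C = 25, D = 11, total pairs = 36.
Step 3: tau = (C - D)/(n(n-1)/2) = (25 - 11)/36 = 0.388889.
Step 4: Exact two-sided p-value (enumerate n! = 362880 permutations of y under H0): p = 0.180181.
Step 5: alpha = 0.1. fail to reject H0.

tau_b = 0.3889 (C=25, D=11), p = 0.180181, fail to reject H0.


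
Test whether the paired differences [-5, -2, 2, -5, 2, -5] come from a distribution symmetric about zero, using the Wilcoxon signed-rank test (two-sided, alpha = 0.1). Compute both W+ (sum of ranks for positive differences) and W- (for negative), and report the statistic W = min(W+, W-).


Step 1: Drop any zero differences (none here) and take |d_i|.
|d| = [5, 2, 2, 5, 2, 5]
Step 2: Midrank |d_i| (ties get averaged ranks).
ranks: |5|->5, |2|->2, |2|->2, |5|->5, |2|->2, |5|->5
Step 3: Attach original signs; sum ranks with positive sign and with negative sign.
W+ = 2 + 2 = 4
W- = 5 + 2 + 5 + 5 = 17
(Check: W+ + W- = 21 should equal n(n+1)/2 = 21.)
Step 4: Test statistic W = min(W+, W-) = 4.
Step 5: Ties in |d|, so use the tie-corrected normal approximation.
        E[W] = n(n+1)/4 = 6*7/4 = 10.5.
        Tie groups: |d|=2 (t=3), |d|=5 (t=3); sum(t^3 - t) = 48.
        Var[W] = n(n+1)(2n+1)/24 - sum(t^3-t)/48 = 546/24 - 48/48 = 21.75.
        z = (W - E[W]) / sqrt(Var[W]) = (4 - 10.5) / 4.6637 = -1.3937.
        Two-sided p = 2*Phi(z) = 0.163394.
Step 6: alpha = 0.1. fail to reject H0.

W+ = 4, W- = 17, W = min = 4, p = 0.163394, fail to reject H0.


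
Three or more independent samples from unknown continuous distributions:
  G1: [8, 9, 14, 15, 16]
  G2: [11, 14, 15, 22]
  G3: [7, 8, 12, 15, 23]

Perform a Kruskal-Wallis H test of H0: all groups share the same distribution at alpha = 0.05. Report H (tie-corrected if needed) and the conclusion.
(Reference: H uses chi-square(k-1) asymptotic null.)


Step 1: Combine all N = 14 observations and assign midranks.
sorted (value, group, rank): (7,G3,1), (8,G1,2.5), (8,G3,2.5), (9,G1,4), (11,G2,5), (12,G3,6), (14,G1,7.5), (14,G2,7.5), (15,G1,10), (15,G2,10), (15,G3,10), (16,G1,12), (22,G2,13), (23,G3,14)
Step 2: Sum ranks within each group.
R_1 = 36 (n_1 = 5)
R_2 = 35.5 (n_2 = 4)
R_3 = 33.5 (n_3 = 5)
Step 3: H = 12/(N(N+1)) * sum(R_i^2/n_i) - 3(N+1)
     = 12/(14*15) * (36^2/5 + 35.5^2/4 + 33.5^2/5) - 3*15
     = 0.057143 * 798.712 - 45
     = 0.640714.
Step 4: Ties present; correction factor C = 1 - 36/(14^3 - 14) = 0.986813. Corrected H = 0.640714 / 0.986813 = 0.649276.
Step 5: Under H0, H ~ chi^2(2); p-value = 0.722789.
Step 6: alpha = 0.05. fail to reject H0.

H = 0.6493, df = 2, p = 0.722789, fail to reject H0.


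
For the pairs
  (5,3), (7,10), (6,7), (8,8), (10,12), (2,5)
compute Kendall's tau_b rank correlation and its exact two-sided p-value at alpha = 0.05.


Step 1: Enumerate the 15 unordered pairs (i,j) with i<j and classify each by sign(x_j-x_i) * sign(y_j-y_i).
  (1,2):dx=+2,dy=+7->C; (1,3):dx=+1,dy=+4->C; (1,4):dx=+3,dy=+5->C; (1,5):dx=+5,dy=+9->C
  (1,6):dx=-3,dy=+2->D; (2,3):dx=-1,dy=-3->C; (2,4):dx=+1,dy=-2->D; (2,5):dx=+3,dy=+2->C
  (2,6):dx=-5,dy=-5->C; (3,4):dx=+2,dy=+1->C; (3,5):dx=+4,dy=+5->C; (3,6):dx=-4,dy=-2->C
  (4,5):dx=+2,dy=+4->C; (4,6):dx=-6,dy=-3->C; (5,6):dx=-8,dy=-7->C
Step 2: C = 13, D = 2, total pairs = 15.
Step 3: tau = (C - D)/(n(n-1)/2) = (13 - 2)/15 = 0.733333.
Step 4: Exact two-sided p-value (enumerate n! = 720 permutations of y under H0): p = 0.055556.
Step 5: alpha = 0.05. fail to reject H0.

tau_b = 0.7333 (C=13, D=2), p = 0.055556, fail to reject H0.


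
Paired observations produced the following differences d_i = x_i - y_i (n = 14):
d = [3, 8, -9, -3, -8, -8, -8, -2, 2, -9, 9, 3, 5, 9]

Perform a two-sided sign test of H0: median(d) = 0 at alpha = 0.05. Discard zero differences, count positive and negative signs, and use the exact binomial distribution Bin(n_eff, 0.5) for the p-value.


Step 1: Discard zero differences. Original n = 14; n_eff = number of nonzero differences = 14.
Nonzero differences (with sign): +3, +8, -9, -3, -8, -8, -8, -2, +2, -9, +9, +3, +5, +9
Step 2: Count signs: positive = 7, negative = 7.
Step 3: Under H0: P(positive) = 0.5, so the number of positives S ~ Bin(14, 0.5).
Step 4: Two-sided exact p-value = sum of Bin(14,0.5) probabilities at or below the observed probability = 1.000000.
Step 5: alpha = 0.05. fail to reject H0.

n_eff = 14, pos = 7, neg = 7, p = 1.000000, fail to reject H0.


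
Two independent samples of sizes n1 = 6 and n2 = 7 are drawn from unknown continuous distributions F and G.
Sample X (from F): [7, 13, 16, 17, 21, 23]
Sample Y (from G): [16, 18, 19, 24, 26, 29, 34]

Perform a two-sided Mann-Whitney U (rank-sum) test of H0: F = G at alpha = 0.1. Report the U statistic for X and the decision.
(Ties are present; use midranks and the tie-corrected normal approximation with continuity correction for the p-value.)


Step 1: Combine and sort all 13 observations; assign midranks.
sorted (value, group): (7,X), (13,X), (16,X), (16,Y), (17,X), (18,Y), (19,Y), (21,X), (23,X), (24,Y), (26,Y), (29,Y), (34,Y)
ranks: 7->1, 13->2, 16->3.5, 16->3.5, 17->5, 18->6, 19->7, 21->8, 23->9, 24->10, 26->11, 29->12, 34->13
Step 2: Rank sum for X: R1 = 1 + 2 + 3.5 + 5 + 8 + 9 = 28.5.
Step 3: U_X = R1 - n1(n1+1)/2 = 28.5 - 6*7/2 = 28.5 - 21 = 7.5.
       U_Y = n1*n2 - U_X = 42 - 7.5 = 34.5.
Step 4: Ties are present, so use the tie-corrected normal approximation (with continuity correction) for the p-value.
Step 5: p-value = 0.062928; compare to alpha = 0.1. reject H0.

U_X = 7.5, p = 0.062928, reject H0 at alpha = 0.1.


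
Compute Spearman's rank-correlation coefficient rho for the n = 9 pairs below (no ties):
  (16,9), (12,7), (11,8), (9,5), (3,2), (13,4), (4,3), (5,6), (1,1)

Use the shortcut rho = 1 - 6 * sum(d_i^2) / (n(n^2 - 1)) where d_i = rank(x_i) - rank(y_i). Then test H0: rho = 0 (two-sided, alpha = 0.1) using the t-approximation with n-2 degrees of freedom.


Step 1: Rank x and y separately (midranks; no ties here).
rank(x): 16->9, 12->7, 11->6, 9->5, 3->2, 13->8, 4->3, 5->4, 1->1
rank(y): 9->9, 7->7, 8->8, 5->5, 2->2, 4->4, 3->3, 6->6, 1->1
Step 2: d_i = R_x(i) - R_y(i); compute d_i^2.
  (9-9)^2=0, (7-7)^2=0, (6-8)^2=4, (5-5)^2=0, (2-2)^2=0, (8-4)^2=16, (3-3)^2=0, (4-6)^2=4, (1-1)^2=0
sum(d^2) = 24.
Step 3: rho = 1 - 6*24 / (9*(9^2 - 1)) = 1 - 144/720 = 0.800000.
Step 4: Under H0, t = rho * sqrt((n-2)/(1-rho^2)) = 3.5277 ~ t(7).
Step 5: Two-sided p-value from the t-distribution with 7 df = 0.009628.
Step 6: alpha = 0.1. reject H0.

rho = 0.8000, p = 0.009628, reject H0 at alpha = 0.1.


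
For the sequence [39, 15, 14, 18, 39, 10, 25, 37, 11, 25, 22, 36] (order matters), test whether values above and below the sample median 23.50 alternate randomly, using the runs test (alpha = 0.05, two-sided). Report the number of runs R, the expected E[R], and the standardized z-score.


Step 1: Compute median = 23.50; label A = above, B = below.
Labels in order: ABBBABAABABA  (n_A = 6, n_B = 6)
Step 2: Count runs R = 9.
Step 3: Under H0 (random ordering), E[R] = 2*n_A*n_B/(n_A+n_B) + 1 = 2*6*6/12 + 1 = 7.0000.
        Var[R] = 2*n_A*n_B*(2*n_A*n_B - n_A - n_B) / ((n_A+n_B)^2 * (n_A+n_B-1)) = 4320/1584 = 2.7273.
        SD[R] = 1.6514.
Step 4: Continuity-corrected z = (R - 0.5 - E[R]) / SD[R] = (9 - 0.5 - 7.0000) / 1.6514 = 0.9083.
Step 5: Two-sided p-value via normal approximation = 2*(1 - Phi(|z|)) = 0.363722.
Step 6: alpha = 0.05. fail to reject H0.

R = 9, z = 0.9083, p = 0.363722, fail to reject H0.


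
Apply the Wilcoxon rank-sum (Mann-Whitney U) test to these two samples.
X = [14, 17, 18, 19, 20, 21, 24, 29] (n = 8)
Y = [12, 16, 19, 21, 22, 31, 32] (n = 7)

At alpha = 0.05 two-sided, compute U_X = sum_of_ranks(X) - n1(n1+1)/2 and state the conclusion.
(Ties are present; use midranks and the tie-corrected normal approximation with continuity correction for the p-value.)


Step 1: Combine and sort all 15 observations; assign midranks.
sorted (value, group): (12,Y), (14,X), (16,Y), (17,X), (18,X), (19,X), (19,Y), (20,X), (21,X), (21,Y), (22,Y), (24,X), (29,X), (31,Y), (32,Y)
ranks: 12->1, 14->2, 16->3, 17->4, 18->5, 19->6.5, 19->6.5, 20->8, 21->9.5, 21->9.5, 22->11, 24->12, 29->13, 31->14, 32->15
Step 2: Rank sum for X: R1 = 2 + 4 + 5 + 6.5 + 8 + 9.5 + 12 + 13 = 60.
Step 3: U_X = R1 - n1(n1+1)/2 = 60 - 8*9/2 = 60 - 36 = 24.
       U_Y = n1*n2 - U_X = 56 - 24 = 32.
Step 4: Ties are present, so use the tie-corrected normal approximation (with continuity correction) for the p-value.
Step 5: p-value = 0.684910; compare to alpha = 0.05. fail to reject H0.

U_X = 24, p = 0.684910, fail to reject H0 at alpha = 0.05.
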